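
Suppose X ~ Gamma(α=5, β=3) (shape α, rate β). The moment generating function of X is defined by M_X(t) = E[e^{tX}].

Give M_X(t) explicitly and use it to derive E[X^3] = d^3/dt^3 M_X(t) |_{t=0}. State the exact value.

M_X(t) = 243/(3 - t)^5
M′(t) = 1215/(t^6 - 18*t^5 + 135*t^4 - 540*t^3 + 1215*t^2 - 1458*t + 729)
M′′(t) = -7290/(t^7 - 21*t^6 + 189*t^5 - 945*t^4 + 2835*t^3 - 5103*t^2 + 5103*t - 2187)
M′′′(t) = 51030/(t^8 - 24*t^7 + 252*t^6 - 1512*t^5 + 5670*t^4 - 13608*t^3 + 20412*t^2 - 17496*t + 6561)

E[X^3] = M′′′(0) = 70/9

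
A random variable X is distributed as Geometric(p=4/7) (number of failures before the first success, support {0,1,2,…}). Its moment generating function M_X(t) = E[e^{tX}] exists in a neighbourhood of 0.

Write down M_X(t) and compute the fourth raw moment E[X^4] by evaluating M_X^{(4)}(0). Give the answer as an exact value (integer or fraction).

E[X^4] = M′′′′(0) = 1005/32

M_X(t) = 4/(7*(1 - 3*e^(t)/7))
M′(t) = 12*e^(t)/(9*e^(2*t) - 42*e^(t) + 49)
M′′(t) = (-36*e^(2*t) - 84*e^(t))/(27*e^(3*t) - 189*e^(2*t) + 441*e^(t) - 343)
M′′′(t) = (108*e^(3*t) + 1008*e^(2*t) + 588*e^(t))/(81*e^(4*t) - 756*e^(3*t) + 2646*e^(2*t) - 4116*e^(t) + 2401)
M′′′′(t) = (-324*e^(4*t) - 8316*e^(3*t) - 19404*e^(2*t) - 4116*e^(t))/(243*e^(5*t) - 2835*e^(4*t) + 13230*e^(3*t) - 30870*e^(2*t) + 36015*e^(t) - 16807)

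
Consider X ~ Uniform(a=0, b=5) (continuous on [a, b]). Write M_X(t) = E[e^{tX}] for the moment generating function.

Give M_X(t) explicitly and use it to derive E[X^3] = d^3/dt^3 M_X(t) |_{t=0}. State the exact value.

E[X^3] = M^(3)(0) = 125/4

M_X(t) = (e^(5*t) - 1)/(5*t)
M^(3)(t) = (125*t^3*e^(5*t) - 75*t^2*e^(5*t) + 30*t*e^(5*t) - 6*e^(5*t) + 6)/(5*t^4)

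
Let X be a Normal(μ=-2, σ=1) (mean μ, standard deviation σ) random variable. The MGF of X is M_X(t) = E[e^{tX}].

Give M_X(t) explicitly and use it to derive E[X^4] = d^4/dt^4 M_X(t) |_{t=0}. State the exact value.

E[X^4] = D^4[M](0) = 43

M_X(t) = e^(t^2/2 - 2*t)
D^4[M](t) = (t^4*e^(t^2/2) - 8*t^3*e^(t^2/2) + 30*t^2*e^(t^2/2) - 56*t*e^(t^2/2) + 43*e^(t^2/2))*e^(-2*t)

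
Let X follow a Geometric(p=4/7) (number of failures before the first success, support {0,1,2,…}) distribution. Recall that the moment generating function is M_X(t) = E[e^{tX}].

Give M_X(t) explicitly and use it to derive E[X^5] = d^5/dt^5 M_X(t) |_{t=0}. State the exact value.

E[X^5] = D^5[M](0) = 23721/128

M_X(t) = 4/(7*(1 - 3*e^(t)/7))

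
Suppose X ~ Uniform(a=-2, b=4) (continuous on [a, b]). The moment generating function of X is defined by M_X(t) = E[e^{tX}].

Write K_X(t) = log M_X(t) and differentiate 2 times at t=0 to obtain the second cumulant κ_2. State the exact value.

M_X(t) = (e^(4*t) - e^(-2*t))/(6*t)
K_X(t) = log M_X(t) = -log(t) + log(e^(4*t) - e^(-2*t)) - log(6)
K′(t) = (4*t*e^(6*t) + 2*t - e^(6*t) + 1)/(t*e^(6*t) - t)
K′′(t) = (-36*t^2*e^(6*t) + e^(12*t) - 2*e^(6*t) + 1)/(t^2*e^(12*t) - 2*t^2*e^(6*t) + t^2)

κ_2 = K′′(0) = 3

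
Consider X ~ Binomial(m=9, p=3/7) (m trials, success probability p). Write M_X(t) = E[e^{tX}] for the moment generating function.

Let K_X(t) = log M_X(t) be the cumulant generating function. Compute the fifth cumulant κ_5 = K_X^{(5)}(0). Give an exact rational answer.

κ_5 = D^5[K](0) = -10260/16807

M_X(t) = (3*e^(t)/7 + 4/7)^9
K_X(t) = log M_X(t) = 9*log(3*e^(t)/7 + 4/7)
D^5[K](t) = (-2916*e^(4*t) + 42768*e^(3*t) - 57024*e^(2*t) + 6912*e^(t))/(243*e^(5*t) + 1620*e^(4*t) + 4320*e^(3*t) + 5760*e^(2*t) + 3840*e^(t) + 1024)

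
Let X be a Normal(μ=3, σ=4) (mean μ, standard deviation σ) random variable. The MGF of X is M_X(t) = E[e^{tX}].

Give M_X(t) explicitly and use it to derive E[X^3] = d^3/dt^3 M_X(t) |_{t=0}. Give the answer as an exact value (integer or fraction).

M_X(t) = e^(8*t^2 + 3*t)
M′(t) = 16*t*e^(3*t)*e^(8*t^2) + 3*e^(3*t)*e^(8*t^2)
M′′(t) = 256*t^2*e^(3*t)*e^(8*t^2) + 96*t*e^(3*t)*e^(8*t^2) + 25*e^(3*t)*e^(8*t^2)
M′′′(t) = 4096*t^3*e^(3*t)*e^(8*t^2) + 2304*t^2*e^(3*t)*e^(8*t^2) + 1200*t*e^(3*t)*e^(8*t^2) + 171*e^(3*t)*e^(8*t^2)

E[X^3] = M′′′(0) = 171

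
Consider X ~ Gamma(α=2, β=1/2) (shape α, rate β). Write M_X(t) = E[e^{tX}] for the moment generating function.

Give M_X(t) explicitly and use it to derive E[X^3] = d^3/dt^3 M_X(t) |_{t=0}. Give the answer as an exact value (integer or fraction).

E[X^3] = M′′′(0) = 192

M_X(t) = 1/(4*(1/2 - t)^2)
M′(t) = -4/(8*t^3 - 12*t^2 + 6*t - 1)
M′′(t) = 24/(16*t^4 - 32*t^3 + 24*t^2 - 8*t + 1)
M′′′(t) = -192/(32*t^5 - 80*t^4 + 80*t^3 - 40*t^2 + 10*t - 1)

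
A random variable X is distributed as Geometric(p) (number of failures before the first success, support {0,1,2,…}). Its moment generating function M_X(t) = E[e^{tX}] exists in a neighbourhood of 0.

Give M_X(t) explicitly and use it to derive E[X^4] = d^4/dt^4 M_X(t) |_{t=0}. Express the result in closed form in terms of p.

M_X(t) = p/(-(1 - p)*e^(t) + 1)

E[X^4] = M^(4)(0) = 1 - 15/p + 50/p^2 - 60/p^3 + 24/p^4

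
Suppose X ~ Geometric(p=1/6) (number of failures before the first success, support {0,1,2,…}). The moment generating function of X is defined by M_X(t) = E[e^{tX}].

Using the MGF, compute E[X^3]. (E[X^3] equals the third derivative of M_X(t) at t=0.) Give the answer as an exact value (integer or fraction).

M_X(t) = 1/(6*(1 - 5*e^(t)/6))
M^(3)(t) = (125*e^(3*t) + 600*e^(2*t) + 180*e^(t))/(625*e^(4*t) - 3000*e^(3*t) + 5400*e^(2*t) - 4320*e^(t) + 1296)

E[X^3] = M^(3)(0) = 905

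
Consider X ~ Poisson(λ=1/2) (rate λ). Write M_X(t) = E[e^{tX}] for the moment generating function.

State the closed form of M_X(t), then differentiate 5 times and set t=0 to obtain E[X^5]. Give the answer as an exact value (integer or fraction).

E[X^5] = M′′′′′(0) = 257/32

M_X(t) = e^(e^(t)/2 - 1/2)
M′(t) = e^(-1/2)*e^(t)*e^(e^(t)/2)/2
M′′(t) = (e^(2*t)*e^(e^(t)/2) + 2*e^(t)*e^(e^(t)/2))*e^(-1/2)/4
M′′′(t) = (e^(3*t)*e^(e^(t)/2) + 6*e^(2*t)*e^(e^(t)/2) + 4*e^(t)*e^(e^(t)/2))*e^(-1/2)/8
M′′′′(t) = (e^(4*t)*e^(e^(t)/2) + 12*e^(3*t)*e^(e^(t)/2) + 28*e^(2*t)*e^(e^(t)/2) + 8*e^(t)*e^(e^(t)/2))*e^(-1/2)/16
M′′′′′(t) = (e^(5*t)*e^(e^(t)/2) + 20*e^(4*t)*e^(e^(t)/2) + 100*e^(3*t)*e^(e^(t)/2) + 120*e^(2*t)*e^(e^(t)/2) + 16*e^(t)*e^(e^(t)/2))*e^(-1/2)/32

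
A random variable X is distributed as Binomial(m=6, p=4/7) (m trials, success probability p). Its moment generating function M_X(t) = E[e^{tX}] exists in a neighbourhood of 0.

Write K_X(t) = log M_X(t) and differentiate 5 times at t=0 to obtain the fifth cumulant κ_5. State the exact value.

κ_5 = d^5K/dt^5 |_{t=0} = 6840/16807

M_X(t) = (4*e^(t)/7 + 3/7)^6
K_X(t) = log M_X(t) = 6*log(4*e^(t)/7 + 3/7)
dK/dt = 24*e^(t)/(4*e^(t) + 3)
d^2K/dt^2 = 72*e^(t)/(16*e^(2*t) + 24*e^(t) + 9)
d^3K/dt^3 = (-288*e^(2*t) + 216*e^(t))/(64*e^(3*t) + 144*e^(2*t) + 108*e^(t) + 27)
d^4K/dt^4 = (1152*e^(3*t) - 3456*e^(2*t) + 648*e^(t))/(256*e^(4*t) + 768*e^(3*t) + 864*e^(2*t) + 432*e^(t) + 81)
d^5K/dt^5 = (-4608*e^(4*t) + 38016*e^(3*t) - 28512*e^(2*t) + 1944*e^(t))/(1024*e^(5*t) + 3840*e^(4*t) + 5760*e^(3*t) + 4320*e^(2*t) + 1620*e^(t) + 243)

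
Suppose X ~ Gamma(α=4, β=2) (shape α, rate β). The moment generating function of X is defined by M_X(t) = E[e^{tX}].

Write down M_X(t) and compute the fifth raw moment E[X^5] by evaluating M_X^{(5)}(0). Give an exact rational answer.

M_X(t) = 16/(2 - t)^4
M^(5)(t) = -107520/(t^9 - 18*t^8 + 144*t^7 - 672*t^6 + 2016*t^5 - 4032*t^4 + 5376*t^3 - 4608*t^2 + 2304*t - 512)

E[X^5] = M^(5)(0) = 210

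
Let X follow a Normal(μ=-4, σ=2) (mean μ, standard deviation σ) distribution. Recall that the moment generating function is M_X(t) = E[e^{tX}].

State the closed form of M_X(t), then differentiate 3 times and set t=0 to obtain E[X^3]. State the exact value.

E[X^3] = M′′′(0) = -112

M_X(t) = e^(2*t^2 - 4*t)
M′(t) = 4*t*e^(-4*t)*e^(2*t^2) - 4*e^(-4*t)*e^(2*t^2)
M′′(t) = (16*t^2*e^(2*t^2) - 32*t*e^(2*t^2) + 20*e^(2*t^2))*e^(-4*t)
M′′′(t) = (64*t^3*e^(2*t^2) - 192*t^2*e^(2*t^2) + 240*t*e^(2*t^2) - 112*e^(2*t^2))*e^(-4*t)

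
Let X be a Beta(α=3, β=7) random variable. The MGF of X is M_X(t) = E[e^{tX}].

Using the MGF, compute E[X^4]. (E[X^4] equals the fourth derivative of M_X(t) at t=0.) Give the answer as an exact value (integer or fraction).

M_X(t) = ₁F₁(3; 10; t)
M′(t) = 3*₁F₁(4; 11; t)/10
M′′(t) = 6*₁F₁(5; 12; t)/55
M′′′(t) = ₁F₁(6; 13; t)/22
M′′′′(t) = 3*₁F₁(7; 14; t)/143

E[X^4] = M′′′′(0) = 3/143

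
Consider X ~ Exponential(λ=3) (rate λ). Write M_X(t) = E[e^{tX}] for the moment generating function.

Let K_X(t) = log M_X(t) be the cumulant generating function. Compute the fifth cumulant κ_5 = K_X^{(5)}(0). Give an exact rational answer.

κ_5 = d^5K/dt^5 |_{t=0} = 8/81

M_X(t) = 3/(3 - t)
K_X(t) = log M_X(t) = -log(3 - t) + log(3)
dK/dt = -1/(t - 3)
d^2K/dt^2 = 1/(t^2 - 6*t + 9)
d^3K/dt^3 = -2/(t^3 - 9*t^2 + 27*t - 27)
d^4K/dt^4 = 6/(t^4 - 12*t^3 + 54*t^2 - 108*t + 81)
d^5K/dt^5 = -24/(t^5 - 15*t^4 + 90*t^3 - 270*t^2 + 405*t - 243)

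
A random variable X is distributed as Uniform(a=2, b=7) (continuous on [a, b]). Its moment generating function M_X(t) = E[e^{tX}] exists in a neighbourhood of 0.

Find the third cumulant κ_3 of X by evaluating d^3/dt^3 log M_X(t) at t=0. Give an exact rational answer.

κ_3 = K^(3)(0) = 0

M_X(t) = (e^(7*t) - e^(2*t))/(5*t)
K_X(t) = log M_X(t) = -log(t) + log(e^(7*t) - e^(2*t)) - log(5)
K^(3)(t) = (125*t^3*e^(10*t) + 125*t^3*e^(5*t) - 2*e^(15*t) + 6*e^(10*t) - 6*e^(5*t) + 2)/(t^3*e^(15*t) - 3*t^3*e^(10*t) + 3*t^3*e^(5*t) - t^3)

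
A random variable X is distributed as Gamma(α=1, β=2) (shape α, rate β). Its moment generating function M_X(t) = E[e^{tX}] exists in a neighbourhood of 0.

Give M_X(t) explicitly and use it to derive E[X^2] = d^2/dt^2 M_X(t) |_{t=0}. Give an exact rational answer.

M_X(t) = 2/(2 - t)
dM/dt = 2/(t^2 - 4*t + 4)
d^2M/dt^2 = -4/(t^3 - 6*t^2 + 12*t - 8)

E[X^2] = d^2M/dt^2 |_{t=0} = 1/2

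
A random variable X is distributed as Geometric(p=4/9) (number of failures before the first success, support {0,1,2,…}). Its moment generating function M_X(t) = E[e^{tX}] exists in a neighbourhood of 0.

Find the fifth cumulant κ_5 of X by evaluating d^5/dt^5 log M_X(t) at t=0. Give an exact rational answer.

κ_5 = D^5[K](0) = 43785/128

M_X(t) = 4/(9*(1 - 5*e^(t)/9))
K_X(t) = log M_X(t) = -log(1 - 5*e^(t)/9) - 2*log(3) + 2*log(2)
D^5[K](t) = (-5625*e^(4*t) - 111375*e^(3*t) - 200475*e^(2*t) - 32805*e^(t))/(3125*e^(5*t) - 28125*e^(4*t) + 101250*e^(3*t) - 182250*e^(2*t) + 164025*e^(t) - 59049)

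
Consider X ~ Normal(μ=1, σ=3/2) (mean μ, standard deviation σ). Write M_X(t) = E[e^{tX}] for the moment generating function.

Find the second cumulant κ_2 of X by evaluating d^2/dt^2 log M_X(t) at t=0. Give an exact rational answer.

κ_2 = K^(2)(0) = 9/4

M_X(t) = e^(9*t^2/8 + t)
K_X(t) = log M_X(t) = 9*t^2/8 + t
K^(2)(t) = 9/4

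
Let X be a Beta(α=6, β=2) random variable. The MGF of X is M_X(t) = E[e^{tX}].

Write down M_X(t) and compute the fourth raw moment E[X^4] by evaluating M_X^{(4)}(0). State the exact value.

M_X(t) = ₁F₁(6; 8; t)
dM/dt = 3*₁F₁(7; 9; t)/4
d^2M/dt^2 = 7*₁F₁(8; 10; t)/12
d^3M/dt^3 = 7*₁F₁(9; 11; t)/15
d^4M/dt^4 = 21*₁F₁(10; 12; t)/55

E[X^4] = d^4M/dt^4 |_{t=0} = 21/55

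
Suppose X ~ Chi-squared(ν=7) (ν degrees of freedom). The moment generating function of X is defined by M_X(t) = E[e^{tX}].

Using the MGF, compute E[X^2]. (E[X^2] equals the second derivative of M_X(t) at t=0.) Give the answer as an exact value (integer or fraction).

E[X^2] = M′′(0) = 63

M_X(t) = (1 - 2*t)^(-7/2)
M′(t) = 7/(16*t^4*√(1 - 2*t) - 32*t^3*√(1 - 2*t) + 24*t^2*√(1 - 2*t) - 8*t*√(1 - 2*t) + √(1 - 2*t))
M′′(t) = -63/(32*t^5*√(1 - 2*t) - 80*t^4*√(1 - 2*t) + 80*t^3*√(1 - 2*t) - 40*t^2*√(1 - 2*t) + 10*t*√(1 - 2*t) - √(1 - 2*t))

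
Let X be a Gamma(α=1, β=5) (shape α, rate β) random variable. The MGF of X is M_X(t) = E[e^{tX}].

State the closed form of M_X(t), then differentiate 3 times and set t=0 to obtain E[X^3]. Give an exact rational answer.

E[X^3] = M′′′(0) = 6/125

M_X(t) = 5/(5 - t)
M′(t) = 5/(t^2 - 10*t + 25)
M′′(t) = -10/(t^3 - 15*t^2 + 75*t - 125)
M′′′(t) = 30/(t^4 - 20*t^3 + 150*t^2 - 500*t + 625)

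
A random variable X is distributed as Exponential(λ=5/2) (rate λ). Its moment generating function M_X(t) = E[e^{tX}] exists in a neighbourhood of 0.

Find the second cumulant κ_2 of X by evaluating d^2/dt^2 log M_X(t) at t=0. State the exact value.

M_X(t) = 5/(2*(5/2 - t))
K_X(t) = log M_X(t) = -log(5/2 - t) - log(2) + log(5)
K′(t) = -2/(2*t - 5)
K′′(t) = 4/(4*t^2 - 20*t + 25)

κ_2 = K′′(0) = 4/25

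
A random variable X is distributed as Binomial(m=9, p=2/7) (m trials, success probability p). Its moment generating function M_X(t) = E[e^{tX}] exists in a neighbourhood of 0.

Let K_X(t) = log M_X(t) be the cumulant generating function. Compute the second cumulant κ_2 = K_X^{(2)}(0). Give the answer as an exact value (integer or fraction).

κ_2 = K^(2)(0) = 90/49

M_X(t) = (2*e^(t)/7 + 5/7)^9
K_X(t) = log M_X(t) = 9*log(2*e^(t)/7 + 5/7)
K^(2)(t) = 90*e^(t)/(4*e^(2*t) + 20*e^(t) + 25)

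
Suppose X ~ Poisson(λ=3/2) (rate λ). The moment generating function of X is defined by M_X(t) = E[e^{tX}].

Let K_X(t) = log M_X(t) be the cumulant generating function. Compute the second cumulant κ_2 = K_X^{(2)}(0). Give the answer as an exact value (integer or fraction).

M_X(t) = e^(3*e^(t)/2 - 3/2)
K_X(t) = log M_X(t) = 3*e^(t)/2 - 3/2
K^(2)(t) = 3*e^(t)/2

κ_2 = K^(2)(0) = 3/2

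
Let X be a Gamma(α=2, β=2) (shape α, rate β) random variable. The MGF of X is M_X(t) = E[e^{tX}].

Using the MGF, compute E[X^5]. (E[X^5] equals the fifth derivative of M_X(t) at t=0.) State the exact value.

E[X^5] = M′′′′′(0) = 45/2

M_X(t) = 4/(2 - t)^2
M′(t) = -8/(t^3 - 6*t^2 + 12*t - 8)
M′′(t) = 24/(t^4 - 8*t^3 + 24*t^2 - 32*t + 16)
M′′′(t) = -96/(t^5 - 10*t^4 + 40*t^3 - 80*t^2 + 80*t - 32)
M′′′′(t) = 480/(t^6 - 12*t^5 + 60*t^4 - 160*t^3 + 240*t^2 - 192*t + 64)
M′′′′′(t) = -2880/(t^7 - 14*t^6 + 84*t^5 - 280*t^4 + 560*t^3 - 672*t^2 + 448*t - 128)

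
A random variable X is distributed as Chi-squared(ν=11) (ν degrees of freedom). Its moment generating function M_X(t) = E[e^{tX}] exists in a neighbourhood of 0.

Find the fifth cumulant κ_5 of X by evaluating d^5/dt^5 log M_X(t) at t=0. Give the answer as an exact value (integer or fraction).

M_X(t) = (1 - 2*t)^(-11/2)
K_X(t) = log M_X(t) = -11*log(1 - 2*t)/2
K′(t) = -11/(2*t - 1)
K′′(t) = 22/(4*t^2 - 4*t + 1)
K′′′(t) = -88/(8*t^3 - 12*t^2 + 6*t - 1)
K′′′′(t) = 528/(16*t^4 - 32*t^3 + 24*t^2 - 8*t + 1)
K′′′′′(t) = -4224/(32*t^5 - 80*t^4 + 80*t^3 - 40*t^2 + 10*t - 1)

κ_5 = K′′′′′(0) = 4224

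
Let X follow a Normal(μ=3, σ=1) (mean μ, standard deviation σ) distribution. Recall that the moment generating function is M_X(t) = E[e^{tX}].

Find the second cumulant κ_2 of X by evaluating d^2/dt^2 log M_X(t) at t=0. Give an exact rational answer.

κ_2 = d^2K/dt^2 |_{t=0} = 1

M_X(t) = e^(t^2/2 + 3*t)
K_X(t) = log M_X(t) = t^2/2 + 3*t
dK/dt = t + 3
d^2K/dt^2 = 1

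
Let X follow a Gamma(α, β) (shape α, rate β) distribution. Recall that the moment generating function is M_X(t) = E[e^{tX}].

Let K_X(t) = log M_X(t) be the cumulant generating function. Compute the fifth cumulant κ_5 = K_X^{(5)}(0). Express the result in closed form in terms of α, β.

M_X(t) = (β/(β - t))^α
K_X(t) = log M_X(t) = α*(log(β) - log(β - t))
D^5[K](t) = -24*α/(-β^5 + 5*β^4*t - 10*β^3*t^2 + 10*β^2*t^3 - 5*β*t^4 + t^5)

κ_5 = D^5[K](0) = 24*α/β^5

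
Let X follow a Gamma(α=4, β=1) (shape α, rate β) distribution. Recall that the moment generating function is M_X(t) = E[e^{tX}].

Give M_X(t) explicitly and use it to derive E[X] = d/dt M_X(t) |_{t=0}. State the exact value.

M_X(t) = (1 - t)^(-4)
M′(t) = -4/(t^5 - 5*t^4 + 10*t^3 - 10*t^2 + 5*t - 1)

E[X] = M′(0) = 4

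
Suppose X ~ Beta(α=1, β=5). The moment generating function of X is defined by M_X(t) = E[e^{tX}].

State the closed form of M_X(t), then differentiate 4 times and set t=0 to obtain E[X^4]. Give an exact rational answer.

E[X^4] = d^4M/dt^4 |_{t=0} = 1/126

M_X(t) = ₁F₁(1; 6; t)
dM/dt = ₁F₁(2; 7; t)/6
d^2M/dt^2 = ₁F₁(3; 8; t)/21
d^3M/dt^3 = ₁F₁(4; 9; t)/56
d^4M/dt^4 = ₁F₁(5; 10; t)/126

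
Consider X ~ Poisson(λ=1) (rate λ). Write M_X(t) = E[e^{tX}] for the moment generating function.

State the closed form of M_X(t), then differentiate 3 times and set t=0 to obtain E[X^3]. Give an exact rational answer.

M_X(t) = e^(e^(t) - 1)
M^(3)(t) = (e^(3*t)*e^(e^(t)) + 3*e^(2*t)*e^(e^(t)) + e^(t)*e^(e^(t)))*e^(-1)

E[X^3] = M^(3)(0) = 5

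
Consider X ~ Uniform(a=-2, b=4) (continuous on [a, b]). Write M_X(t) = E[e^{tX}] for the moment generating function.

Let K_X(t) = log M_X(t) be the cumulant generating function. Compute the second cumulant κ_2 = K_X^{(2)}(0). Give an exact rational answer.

M_X(t) = (e^(4*t) - e^(-2*t))/(6*t)
K_X(t) = log M_X(t) = -log(t) + log(e^(4*t) - e^(-2*t)) - log(6)
K′(t) = (4*t*e^(6*t) + 2*t - e^(6*t) + 1)/(t*e^(6*t) - t)
K′′(t) = (-36*t^2*e^(6*t) + e^(12*t) - 2*e^(6*t) + 1)/(t^2*e^(12*t) - 2*t^2*e^(6*t) + t^2)

κ_2 = K′′(0) = 3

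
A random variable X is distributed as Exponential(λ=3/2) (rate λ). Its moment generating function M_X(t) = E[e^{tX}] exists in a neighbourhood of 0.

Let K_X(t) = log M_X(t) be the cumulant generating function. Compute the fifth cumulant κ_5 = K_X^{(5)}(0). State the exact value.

M_X(t) = 3/(2*(3/2 - t))
K_X(t) = log M_X(t) = -log(3/2 - t) - log(2) + log(3)
K′(t) = -2/(2*t - 3)
K′′(t) = 4/(4*t^2 - 12*t + 9)
K′′′(t) = -16/(8*t^3 - 36*t^2 + 54*t - 27)
K′′′′(t) = 96/(16*t^4 - 96*t^3 + 216*t^2 - 216*t + 81)
K′′′′′(t) = -768/(32*t^5 - 240*t^4 + 720*t^3 - 1080*t^2 + 810*t - 243)

κ_5 = K′′′′′(0) = 256/81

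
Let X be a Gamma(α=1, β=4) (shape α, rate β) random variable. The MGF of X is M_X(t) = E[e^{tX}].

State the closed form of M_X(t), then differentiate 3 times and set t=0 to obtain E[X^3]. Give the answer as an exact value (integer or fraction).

M_X(t) = 4/(4 - t)
M^(3)(t) = 24/(t^4 - 16*t^3 + 96*t^2 - 256*t + 256)

E[X^3] = M^(3)(0) = 3/32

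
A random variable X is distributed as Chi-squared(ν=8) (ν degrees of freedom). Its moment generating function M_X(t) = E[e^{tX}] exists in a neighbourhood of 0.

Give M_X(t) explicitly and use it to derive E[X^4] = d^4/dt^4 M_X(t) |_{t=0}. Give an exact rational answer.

M_X(t) = (1 - 2*t)^(-4)
D^4[M](t) = 13440/(256*t^8 - 1024*t^7 + 1792*t^6 - 1792*t^5 + 1120*t^4 - 448*t^3 + 112*t^2 - 16*t + 1)

E[X^4] = D^4[M](0) = 13440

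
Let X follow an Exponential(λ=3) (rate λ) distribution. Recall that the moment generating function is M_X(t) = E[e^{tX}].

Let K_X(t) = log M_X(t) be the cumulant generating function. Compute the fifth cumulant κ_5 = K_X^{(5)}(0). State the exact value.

M_X(t) = 3/(3 - t)
K_X(t) = log M_X(t) = -log(3 - t) + log(3)
K′(t) = -1/(t - 3)
K′′(t) = 1/(t^2 - 6*t + 9)
K′′′(t) = -2/(t^3 - 9*t^2 + 27*t - 27)
K′′′′(t) = 6/(t^4 - 12*t^3 + 54*t^2 - 108*t + 81)
K′′′′′(t) = -24/(t^5 - 15*t^4 + 90*t^3 - 270*t^2 + 405*t - 243)

κ_5 = K′′′′′(0) = 8/81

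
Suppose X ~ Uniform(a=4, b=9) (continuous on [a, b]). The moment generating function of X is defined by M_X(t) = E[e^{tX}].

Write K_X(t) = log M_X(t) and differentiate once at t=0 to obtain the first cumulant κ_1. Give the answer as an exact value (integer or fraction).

κ_1 = K^(1)(0) = 13/2

M_X(t) = (e^(9*t) - e^(4*t))/(5*t)
K_X(t) = log M_X(t) = -log(t) + log(e^(9*t) - e^(4*t)) - log(5)
K^(1)(t) = (9*t*e^(5*t) - 4*t - e^(5*t) + 1)/(t*e^(5*t) - t)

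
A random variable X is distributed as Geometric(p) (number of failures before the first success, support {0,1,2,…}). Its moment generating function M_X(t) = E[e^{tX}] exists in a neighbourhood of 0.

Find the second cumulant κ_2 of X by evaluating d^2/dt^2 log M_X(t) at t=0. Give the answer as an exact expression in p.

κ_2 = K^(2)(0) = (1 - p)/p^2

M_X(t) = p/(-(1 - p)*e^(t) + 1)
K_X(t) = log M_X(t) = log(p) - log(-(1 - p)*e^(t) + 1)
K^(2)(t) = (-p*e^(t) + e^(t))/(p^2*e^(2*t) - 2*p*e^(2*t) + 2*p*e^(t) + e^(2*t) - 2*e^(t) + 1)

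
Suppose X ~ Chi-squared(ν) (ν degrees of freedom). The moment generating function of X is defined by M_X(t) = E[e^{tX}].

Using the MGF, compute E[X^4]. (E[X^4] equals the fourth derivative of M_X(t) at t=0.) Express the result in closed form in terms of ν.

E[X^4] = M′′′′(0) = ν*(ν^3 + 12*ν^2 + 44*ν + 48)

M_X(t) = (1 - 2*t)^(-ν/2)
M′(t) = -ν/(2*t*(1 - 2*t)^(ν/2) - (1 - 2*t)^(ν/2))
M′′(t) = (ν^2 + 2*ν)/(4*t^2*(1 - 2*t)^(ν/2) - 4*t*(1 - 2*t)^(ν/2) + (1 - 2*t)^(ν/2))
M′′′(t) = (-ν^3 - 6*ν^2 - 8*ν)/(8*t^3*(1 - 2*t)^(ν/2) - 12*t^2*(1 - 2*t)^(ν/2) + 6*t*(1 - 2*t)^(ν/2) - (1 - 2*t)^(ν/2))
M′′′′(t) = (ν^4 + 12*ν^3 + 44*ν^2 + 48*ν)/(16*t^4*(1 - 2*t)^(ν/2) - 32*t^3*(1 - 2*t)^(ν/2) + 24*t^2*(1 - 2*t)^(ν/2) - 8*t*(1 - 2*t)^(ν/2) + (1 - 2*t)^(ν/2))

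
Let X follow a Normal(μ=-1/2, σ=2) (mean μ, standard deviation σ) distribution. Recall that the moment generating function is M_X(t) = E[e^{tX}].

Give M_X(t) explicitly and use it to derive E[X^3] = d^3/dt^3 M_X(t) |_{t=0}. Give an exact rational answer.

E[X^3] = M′′′(0) = -49/8

M_X(t) = e^(2*t^2 - t/2)
M′(t) = 4*t*e^(-t/2)*e^(2*t^2) - e^(-t/2)*e^(2*t^2)/2
M′′(t) = (64*t^2*e^(2*t^2) - 16*t*e^(2*t^2) + 17*e^(2*t^2))*e^(-t/2)/4
M′′′(t) = (512*t^3*e^(2*t^2) - 192*t^2*e^(2*t^2) + 408*t*e^(2*t^2) - 49*e^(2*t^2))*e^(-t/2)/8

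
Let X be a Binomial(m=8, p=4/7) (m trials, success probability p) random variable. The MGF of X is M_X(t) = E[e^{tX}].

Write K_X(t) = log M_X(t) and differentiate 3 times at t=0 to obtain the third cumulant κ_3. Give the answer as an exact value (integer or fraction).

M_X(t) = (4*e^(t)/7 + 3/7)^8
K_X(t) = log M_X(t) = 8*log(4*e^(t)/7 + 3/7)
D^3[K](t) = (-384*e^(2*t) + 288*e^(t))/(64*e^(3*t) + 144*e^(2*t) + 108*e^(t) + 27)

κ_3 = D^3[K](0) = -96/343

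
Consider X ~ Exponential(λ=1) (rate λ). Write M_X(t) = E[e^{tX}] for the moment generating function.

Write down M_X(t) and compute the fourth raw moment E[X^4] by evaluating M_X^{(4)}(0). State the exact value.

E[X^4] = M′′′′(0) = 24

M_X(t) = 1/(1 - t)
M′(t) = 1/(t^2 - 2*t + 1)
M′′(t) = -2/(t^3 - 3*t^2 + 3*t - 1)
M′′′(t) = 6/(t^4 - 4*t^3 + 6*t^2 - 4*t + 1)
M′′′′(t) = -24/(t^5 - 5*t^4 + 10*t^3 - 10*t^2 + 5*t - 1)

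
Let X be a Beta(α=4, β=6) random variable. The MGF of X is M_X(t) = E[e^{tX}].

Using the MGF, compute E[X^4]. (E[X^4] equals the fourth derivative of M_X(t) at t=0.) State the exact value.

M_X(t) = ₁F₁(4; 10; t)
M′(t) = 2*₁F₁(5; 11; t)/5
M′′(t) = 2*₁F₁(6; 12; t)/11
M′′′(t) = ₁F₁(7; 13; t)/11
M′′′′(t) = 7*₁F₁(8; 14; t)/143

E[X^4] = M′′′′(0) = 7/143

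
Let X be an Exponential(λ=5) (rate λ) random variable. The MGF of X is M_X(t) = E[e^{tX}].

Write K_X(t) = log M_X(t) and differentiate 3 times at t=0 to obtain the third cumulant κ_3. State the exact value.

κ_3 = K^(3)(0) = 2/125

M_X(t) = 5/(5 - t)
K_X(t) = log M_X(t) = -log(5 - t) + log(5)
K^(3)(t) = -2/(t^3 - 15*t^2 + 75*t - 125)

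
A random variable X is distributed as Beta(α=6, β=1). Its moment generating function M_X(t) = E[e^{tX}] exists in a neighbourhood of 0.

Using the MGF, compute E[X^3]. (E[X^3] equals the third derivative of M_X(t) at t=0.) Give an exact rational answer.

E[X^3] = d^3M/dt^3 |_{t=0} = 2/3

M_X(t) = ₁F₁(6; 7; t)
dM/dt = 6*₁F₁(7; 8; t)/7
d^2M/dt^2 = 3*₁F₁(8; 9; t)/4
d^3M/dt^3 = 2*₁F₁(9; 10; t)/3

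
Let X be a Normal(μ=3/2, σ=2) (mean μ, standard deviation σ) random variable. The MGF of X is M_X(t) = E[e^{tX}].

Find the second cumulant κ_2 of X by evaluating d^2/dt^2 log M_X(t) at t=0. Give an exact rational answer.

M_X(t) = e^(2*t^2 + 3*t/2)
K_X(t) = log M_X(t) = 2*t^2 + 3*t/2
K^(2)(t) = 4

κ_2 = K^(2)(0) = 4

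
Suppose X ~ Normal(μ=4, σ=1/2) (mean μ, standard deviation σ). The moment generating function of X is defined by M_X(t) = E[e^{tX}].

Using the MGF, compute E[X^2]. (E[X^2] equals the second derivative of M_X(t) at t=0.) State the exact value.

M_X(t) = e^(t^2/8 + 4*t)
M′(t) = t*e^(4*t)*e^(t^2/8)/4 + 4*e^(4*t)*e^(t^2/8)
M′′(t) = t^2*e^(4*t)*e^(t^2/8)/16 + 2*t*e^(4*t)*e^(t^2/8) + 65*e^(4*t)*e^(t^2/8)/4

E[X^2] = M′′(0) = 65/4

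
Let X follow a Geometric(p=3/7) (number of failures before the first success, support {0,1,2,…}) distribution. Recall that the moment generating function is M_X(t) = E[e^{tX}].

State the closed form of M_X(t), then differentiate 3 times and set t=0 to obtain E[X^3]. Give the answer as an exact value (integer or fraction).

E[X^3] = d^3M/dt^3 |_{t=0} = 236/9

M_X(t) = 3/(7*(1 - 4*e^(t)/7))
dM/dt = 12*e^(t)/(16*e^(2*t) - 56*e^(t) + 49)
d^2M/dt^2 = (-48*e^(2*t) - 84*e^(t))/(64*e^(3*t) - 336*e^(2*t) + 588*e^(t) - 343)
d^3M/dt^3 = (192*e^(3*t) + 1344*e^(2*t) + 588*e^(t))/(256*e^(4*t) - 1792*e^(3*t) + 4704*e^(2*t) - 5488*e^(t) + 2401)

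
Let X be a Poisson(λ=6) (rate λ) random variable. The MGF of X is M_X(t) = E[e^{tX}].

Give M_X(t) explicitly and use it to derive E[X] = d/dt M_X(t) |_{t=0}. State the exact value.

E[X] = dM/dt |_{t=0} = 6

M_X(t) = e^(6*e^(t) - 6)
dM/dt = 6*e^(-6)*e^(t)*e^(6*e^(t))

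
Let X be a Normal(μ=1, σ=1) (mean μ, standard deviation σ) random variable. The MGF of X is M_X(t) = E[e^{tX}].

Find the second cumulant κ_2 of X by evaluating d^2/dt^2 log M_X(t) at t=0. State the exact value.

M_X(t) = e^(t^2/2 + t)
K_X(t) = log M_X(t) = t^2/2 + t
K′(t) = t + 1
K′′(t) = 1

κ_2 = K′′(0) = 1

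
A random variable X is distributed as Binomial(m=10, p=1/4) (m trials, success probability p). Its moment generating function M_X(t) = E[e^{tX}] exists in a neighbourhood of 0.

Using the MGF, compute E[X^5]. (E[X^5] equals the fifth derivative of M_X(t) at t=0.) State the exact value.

M_X(t) = (e^(t)/4 + 3/4)^10

E[X^5] = M^(5)(0) = 19025/32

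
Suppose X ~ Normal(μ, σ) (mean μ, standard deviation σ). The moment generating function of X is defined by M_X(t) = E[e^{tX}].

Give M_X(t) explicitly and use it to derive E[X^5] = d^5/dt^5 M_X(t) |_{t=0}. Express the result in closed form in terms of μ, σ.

E[X^5] = M′′′′′(0) = μ*(μ^4 + 10*μ^2*σ^2 + 15*σ^4)

M_X(t) = e^(μ*t + σ^2*t^2/2)
M′(t) = μ*e^(μ*t)*e^(σ^2*t^2/2) + σ^2*t*e^(μ*t)*e^(σ^2*t^2/2)
M′′(t) = μ^2*e^(μ*t)*e^(σ^2*t^2/2) + 2*μ*σ^2*t*e^(μ*t)*e^(σ^2*t^2/2) + σ^4*t^2*e^(μ*t)*e^(σ^2*t^2/2) + σ^2*e^(μ*t)*e^(σ^2*t^2/2)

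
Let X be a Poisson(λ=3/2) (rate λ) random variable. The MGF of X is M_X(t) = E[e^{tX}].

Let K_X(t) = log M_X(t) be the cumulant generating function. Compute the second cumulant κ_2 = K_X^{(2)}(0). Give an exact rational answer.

M_X(t) = e^(3*e^(t)/2 - 3/2)
K_X(t) = log M_X(t) = 3*e^(t)/2 - 3/2
D^2[K](t) = 3*e^(t)/2

κ_2 = D^2[K](0) = 3/2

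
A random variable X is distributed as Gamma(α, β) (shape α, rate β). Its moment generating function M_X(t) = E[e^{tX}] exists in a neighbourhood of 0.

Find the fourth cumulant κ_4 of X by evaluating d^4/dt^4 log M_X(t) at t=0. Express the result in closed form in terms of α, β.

M_X(t) = (β/(β - t))^α
K_X(t) = log M_X(t) = α*(log(β) - log(β - t))
dK/dt = -α/(-β + t)
d^2K/dt^2 = α/(β^2 - 2*β*t + t^2)
d^3K/dt^3 = -2*α/(-β^3 + 3*β^2*t - 3*β*t^2 + t^3)
d^4K/dt^4 = 6*α/(β^4 - 4*β^3*t + 6*β^2*t^2 - 4*β*t^3 + t^4)

κ_4 = d^4K/dt^4 |_{t=0} = 6*α/β^4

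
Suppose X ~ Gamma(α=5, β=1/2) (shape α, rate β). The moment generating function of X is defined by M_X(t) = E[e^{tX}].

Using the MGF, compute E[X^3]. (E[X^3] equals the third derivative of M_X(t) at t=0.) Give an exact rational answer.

M_X(t) = 1/(32*(1/2 - t)^5)
D^3[M](t) = 1680/(256*t^8 - 1024*t^7 + 1792*t^6 - 1792*t^5 + 1120*t^4 - 448*t^3 + 112*t^2 - 16*t + 1)

E[X^3] = D^3[M](0) = 1680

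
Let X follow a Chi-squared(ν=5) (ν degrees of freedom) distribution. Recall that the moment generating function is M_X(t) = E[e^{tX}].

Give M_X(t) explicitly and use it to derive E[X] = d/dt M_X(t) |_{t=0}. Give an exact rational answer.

M_X(t) = (1 - 2*t)^(-5/2)
D[M](t) = -5/(8*t^3*√(1 - 2*t) - 12*t^2*√(1 - 2*t) + 6*t*√(1 - 2*t) - √(1 - 2*t))

E[X] = D[M](0) = 5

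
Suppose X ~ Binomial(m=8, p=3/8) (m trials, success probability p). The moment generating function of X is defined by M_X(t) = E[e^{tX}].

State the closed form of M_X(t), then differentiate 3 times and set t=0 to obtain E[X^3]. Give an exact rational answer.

E[X^3] = D^3[M](0) = 1419/32

M_X(t) = (3*e^(t)/8 + 5/8)^8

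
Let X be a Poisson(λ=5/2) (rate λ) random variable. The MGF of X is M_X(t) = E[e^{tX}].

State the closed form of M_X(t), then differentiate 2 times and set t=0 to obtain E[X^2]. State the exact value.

M_X(t) = e^(5*e^(t)/2 - 5/2)
M′(t) = 5*e^(-5/2)*e^(t)*e^(5*e^(t)/2)/2
M′′(t) = (25*e^(2*t)*e^(5*e^(t)/2) + 10*e^(t)*e^(5*e^(t)/2))*e^(-5/2)/4

E[X^2] = M′′(0) = 35/4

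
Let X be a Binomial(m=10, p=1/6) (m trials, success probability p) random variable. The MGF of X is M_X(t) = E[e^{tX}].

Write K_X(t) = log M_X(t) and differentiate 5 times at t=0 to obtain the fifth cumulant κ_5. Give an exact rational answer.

κ_5 = D^5[K](0) = -50/81

M_X(t) = (e^(t)/6 + 5/6)^10
K_X(t) = log M_X(t) = 10*log(e^(t)/6 + 5/6)
D^5[K](t) = (-50*e^(4*t) + 2750*e^(3*t) - 13750*e^(2*t) + 6250*e^(t))/(e^(5*t) + 25*e^(4*t) + 250*e^(3*t) + 1250*e^(2*t) + 3125*e^(t) + 3125)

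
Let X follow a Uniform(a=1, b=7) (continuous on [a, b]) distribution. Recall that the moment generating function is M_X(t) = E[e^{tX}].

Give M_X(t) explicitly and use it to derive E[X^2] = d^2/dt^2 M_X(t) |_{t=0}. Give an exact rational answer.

M_X(t) = (e^(7*t) - e^(t))/(6*t)
M^(2)(t) = (49*t^2*e^(7*t) - t^2*e^(t) - 14*t*e^(7*t) + 2*t*e^(t) + 2*e^(7*t) - 2*e^(t))/(6*t^3)

E[X^2] = M^(2)(0) = 19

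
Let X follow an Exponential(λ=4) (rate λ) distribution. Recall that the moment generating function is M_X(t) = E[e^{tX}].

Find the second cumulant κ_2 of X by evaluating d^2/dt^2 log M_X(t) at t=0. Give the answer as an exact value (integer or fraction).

κ_2 = K^(2)(0) = 1/16

M_X(t) = 4/(4 - t)
K_X(t) = log M_X(t) = -log(4 - t) + 2*log(2)
K^(2)(t) = 1/(t^2 - 8*t + 16)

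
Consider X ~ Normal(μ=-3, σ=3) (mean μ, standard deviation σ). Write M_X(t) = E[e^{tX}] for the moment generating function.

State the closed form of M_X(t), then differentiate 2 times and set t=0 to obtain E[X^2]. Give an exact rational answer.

E[X^2] = D^2[M](0) = 18

M_X(t) = e^(9*t^2/2 - 3*t)
D^2[M](t) = (81*t^2*e^(9*t^2/2) - 54*t*e^(9*t^2/2) + 18*e^(9*t^2/2))*e^(-3*t)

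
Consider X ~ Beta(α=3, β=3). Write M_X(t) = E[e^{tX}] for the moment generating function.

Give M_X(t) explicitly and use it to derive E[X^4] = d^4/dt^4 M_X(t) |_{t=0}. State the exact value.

E[X^4] = M^(4)(0) = 5/42

M_X(t) = ₁F₁(3; 6; t)
M^(4)(t) = 5*₁F₁(7; 10; t)/42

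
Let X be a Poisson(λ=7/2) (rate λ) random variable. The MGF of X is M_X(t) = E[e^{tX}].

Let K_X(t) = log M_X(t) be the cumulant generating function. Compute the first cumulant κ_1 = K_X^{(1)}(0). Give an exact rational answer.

M_X(t) = e^(7*e^(t)/2 - 7/2)
K_X(t) = log M_X(t) = 7*e^(t)/2 - 7/2
K^(1)(t) = 7*e^(t)/2

κ_1 = K^(1)(0) = 7/2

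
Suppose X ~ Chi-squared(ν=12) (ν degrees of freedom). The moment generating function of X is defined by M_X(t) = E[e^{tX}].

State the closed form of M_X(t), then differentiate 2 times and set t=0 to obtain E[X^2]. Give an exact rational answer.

M_X(t) = (1 - 2*t)^(-6)
D^2[M](t) = 168/(256*t^8 - 1024*t^7 + 1792*t^6 - 1792*t^5 + 1120*t^4 - 448*t^3 + 112*t^2 - 16*t + 1)

E[X^2] = D^2[M](0) = 168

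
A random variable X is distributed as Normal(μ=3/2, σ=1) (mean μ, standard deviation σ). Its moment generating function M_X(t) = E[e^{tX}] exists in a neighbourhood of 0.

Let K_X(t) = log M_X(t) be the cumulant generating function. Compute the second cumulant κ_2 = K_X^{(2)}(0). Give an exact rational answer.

M_X(t) = e^(t^2/2 + 3*t/2)
K_X(t) = log M_X(t) = t^2/2 + 3*t/2
K′(t) = t + 3/2
K′′(t) = 1

κ_2 = K′′(0) = 1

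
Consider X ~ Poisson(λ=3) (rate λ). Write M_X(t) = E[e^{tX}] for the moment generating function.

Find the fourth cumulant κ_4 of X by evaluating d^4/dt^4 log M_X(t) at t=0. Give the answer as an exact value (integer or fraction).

κ_4 = D^4[K](0) = 3

M_X(t) = e^(3*e^(t) - 3)
K_X(t) = log M_X(t) = 3*e^(t) - 3
D^4[K](t) = 3*e^(t)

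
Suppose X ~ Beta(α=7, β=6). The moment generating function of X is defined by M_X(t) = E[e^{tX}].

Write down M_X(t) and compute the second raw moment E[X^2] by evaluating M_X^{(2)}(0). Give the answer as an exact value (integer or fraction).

E[X^2] = M^(2)(0) = 4/13

M_X(t) = ₁F₁(7; 13; t)
M^(2)(t) = 4*₁F₁(9; 15; t)/13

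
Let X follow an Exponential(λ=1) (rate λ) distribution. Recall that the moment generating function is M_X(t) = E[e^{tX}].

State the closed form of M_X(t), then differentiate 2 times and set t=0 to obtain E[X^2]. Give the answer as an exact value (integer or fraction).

M_X(t) = 1/(1 - t)
M′(t) = 1/(t^2 - 2*t + 1)
M′′(t) = -2/(t^3 - 3*t^2 + 3*t - 1)

E[X^2] = M′′(0) = 2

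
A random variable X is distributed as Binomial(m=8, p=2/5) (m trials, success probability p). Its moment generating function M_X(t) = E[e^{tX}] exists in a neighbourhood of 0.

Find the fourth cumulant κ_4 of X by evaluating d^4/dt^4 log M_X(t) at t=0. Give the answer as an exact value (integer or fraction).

κ_4 = D^4[K](0) = -528/625

M_X(t) = (2*e^(t)/5 + 3/5)^8
K_X(t) = log M_X(t) = 8*log(2*e^(t)/5 + 3/5)
D^4[K](t) = (192*e^(3*t) - 1152*e^(2*t) + 432*e^(t))/(16*e^(4*t) + 96*e^(3*t) + 216*e^(2*t) + 216*e^(t) + 81)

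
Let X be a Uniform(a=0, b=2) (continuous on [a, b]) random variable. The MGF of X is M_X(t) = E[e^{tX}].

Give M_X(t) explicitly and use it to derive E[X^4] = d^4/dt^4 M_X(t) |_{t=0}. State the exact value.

E[X^4] = d^4M/dt^4 |_{t=0} = 16/5

M_X(t) = (e^(2*t) - 1)/(2*t)
dM/dt = (2*t*e^(2*t) - e^(2*t) + 1)/(2*t^2)
d^2M/dt^2 = (2*t^2*e^(2*t) - 2*t*e^(2*t) + e^(2*t) - 1)/t^3
d^3M/dt^3 = (4*t^3*e^(2*t) - 6*t^2*e^(2*t) + 6*t*e^(2*t) - 3*e^(2*t) + 3)/t^4
d^4M/dt^4 = (8*t^4*e^(2*t) - 16*t^3*e^(2*t) + 24*t^2*e^(2*t) - 24*t*e^(2*t) + 12*e^(2*t) - 12)/t^5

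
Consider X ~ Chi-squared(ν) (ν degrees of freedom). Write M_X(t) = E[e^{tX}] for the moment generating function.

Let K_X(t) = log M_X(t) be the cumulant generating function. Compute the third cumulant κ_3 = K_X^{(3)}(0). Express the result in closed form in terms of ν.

κ_3 = K′′′(0) = 8*ν

M_X(t) = (1 - 2*t)^(-ν/2)
K_X(t) = log M_X(t) = -ν*log(1 - 2*t)/2
K′(t) = -ν/(2*t - 1)
K′′(t) = 2*ν/(4*t^2 - 4*t + 1)
K′′′(t) = -8*ν/(8*t^3 - 12*t^2 + 6*t - 1)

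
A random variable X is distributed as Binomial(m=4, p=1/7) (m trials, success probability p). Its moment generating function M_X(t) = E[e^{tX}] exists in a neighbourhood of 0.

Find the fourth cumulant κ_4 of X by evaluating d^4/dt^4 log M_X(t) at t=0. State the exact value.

M_X(t) = (e^(t)/7 + 6/7)^4
K_X(t) = log M_X(t) = 4*log(e^(t)/7 + 6/7)
D^4[K](t) = (24*e^(3*t) - 576*e^(2*t) + 864*e^(t))/(e^(4*t) + 24*e^(3*t) + 216*e^(2*t) + 864*e^(t) + 1296)

κ_4 = D^4[K](0) = 312/2401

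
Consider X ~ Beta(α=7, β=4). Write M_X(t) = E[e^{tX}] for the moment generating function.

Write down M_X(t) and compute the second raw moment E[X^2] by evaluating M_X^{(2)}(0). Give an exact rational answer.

E[X^2] = D^2[M](0) = 14/33

M_X(t) = ₁F₁(7; 11; t)
D^2[M](t) = 14*₁F₁(9; 13; t)/33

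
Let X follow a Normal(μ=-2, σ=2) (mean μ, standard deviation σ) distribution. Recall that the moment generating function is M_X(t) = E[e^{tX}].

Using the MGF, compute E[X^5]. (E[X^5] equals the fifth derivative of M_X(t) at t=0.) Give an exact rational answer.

M_X(t) = e^(2*t^2 - 2*t)
M^(5)(t) = (1024*t^5*e^(2*t^2) - 2560*t^4*e^(2*t^2) + 5120*t^3*e^(2*t^2) - 5120*t^2*e^(2*t^2) + 3200*t*e^(2*t^2) - 832*e^(2*t^2))*e^(-2*t)

E[X^5] = M^(5)(0) = -832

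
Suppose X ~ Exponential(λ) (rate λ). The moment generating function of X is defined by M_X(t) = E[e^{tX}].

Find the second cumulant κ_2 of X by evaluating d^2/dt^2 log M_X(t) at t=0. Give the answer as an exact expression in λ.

κ_2 = d^2K/dt^2 |_{t=0} = λ^(-2)

M_X(t) = λ/(λ - t)
K_X(t) = log M_X(t) = log(λ) - log(λ - t)
dK/dt = -1/(-λ + t)
d^2K/dt^2 = 1/(λ^2 - 2*λ*t + t^2)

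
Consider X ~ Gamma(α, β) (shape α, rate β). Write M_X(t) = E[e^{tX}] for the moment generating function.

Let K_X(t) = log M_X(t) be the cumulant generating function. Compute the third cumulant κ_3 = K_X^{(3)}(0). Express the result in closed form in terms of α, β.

M_X(t) = (β/(β - t))^α
K_X(t) = log M_X(t) = α*(log(β) - log(β - t))
K′(t) = -α/(-β + t)
K′′(t) = α/(β^2 - 2*β*t + t^2)
K′′′(t) = -2*α/(-β^3 + 3*β^2*t - 3*β*t^2 + t^3)

κ_3 = K′′′(0) = 2*α/β^3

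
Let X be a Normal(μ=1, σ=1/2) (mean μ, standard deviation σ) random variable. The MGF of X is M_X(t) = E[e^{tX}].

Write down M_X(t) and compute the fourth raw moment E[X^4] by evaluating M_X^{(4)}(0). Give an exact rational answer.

M_X(t) = e^(t^2/8 + t)
dM/dt = t*e^(t)*e^(t^2/8)/4 + e^(t)*e^(t^2/8)
d^2M/dt^2 = t^2*e^(t)*e^(t^2/8)/16 + t*e^(t)*e^(t^2/8)/2 + 5*e^(t)*e^(t^2/8)/4
d^3M/dt^3 = t^3*e^(t)*e^(t^2/8)/64 + 3*t^2*e^(t)*e^(t^2/8)/16 + 15*t*e^(t)*e^(t^2/8)/16 + 7*e^(t)*e^(t^2/8)/4
d^4M/dt^4 = t^4*e^(t)*e^(t^2/8)/256 + t^3*e^(t)*e^(t^2/8)/16 + 15*t^2*e^(t)*e^(t^2/8)/32 + 7*t*e^(t)*e^(t^2/8)/4 + 43*e^(t)*e^(t^2/8)/16

E[X^4] = d^4M/dt^4 |_{t=0} = 43/16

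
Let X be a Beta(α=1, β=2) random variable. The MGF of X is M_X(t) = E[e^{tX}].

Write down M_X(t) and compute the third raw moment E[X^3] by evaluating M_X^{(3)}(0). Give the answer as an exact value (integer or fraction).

M_X(t) = ₁F₁(1; 3; t)
M^(3)(t) = ₁F₁(4; 6; t)/10

E[X^3] = M^(3)(0) = 1/10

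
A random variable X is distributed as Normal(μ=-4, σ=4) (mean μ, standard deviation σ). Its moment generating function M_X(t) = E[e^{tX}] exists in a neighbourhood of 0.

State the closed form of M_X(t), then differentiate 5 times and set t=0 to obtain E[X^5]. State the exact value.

E[X^5] = M′′′′′(0) = -26624

M_X(t) = e^(8*t^2 - 4*t)
M′(t) = 16*t*e^(-4*t)*e^(8*t^2) - 4*e^(-4*t)*e^(8*t^2)
M′′(t) = (256*t^2*e^(8*t^2) - 128*t*e^(8*t^2) + 32*e^(8*t^2))*e^(-4*t)
M′′′(t) = (4096*t^3*e^(8*t^2) - 3072*t^2*e^(8*t^2) + 1536*t*e^(8*t^2) - 256*e^(8*t^2))*e^(-4*t)
M′′′′(t) = (65536*t^4*e^(8*t^2) - 65536*t^3*e^(8*t^2) + 49152*t^2*e^(8*t^2) - 16384*t*e^(8*t^2) + 2560*e^(8*t^2))*e^(-4*t)
M′′′′′(t) = (1048576*t^5*e^(8*t^2) - 1310720*t^4*e^(8*t^2) + 1310720*t^3*e^(8*t^2) - 655360*t^2*e^(8*t^2) + 204800*t*e^(8*t^2) - 26624*e^(8*t^2))*e^(-4*t)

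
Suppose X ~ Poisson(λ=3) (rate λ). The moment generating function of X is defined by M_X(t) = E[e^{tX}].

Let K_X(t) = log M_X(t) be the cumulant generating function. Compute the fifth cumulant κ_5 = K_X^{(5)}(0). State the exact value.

M_X(t) = e^(3*e^(t) - 3)
K_X(t) = log M_X(t) = 3*e^(t) - 3
K′(t) = 3*e^(t)
K′′(t) = 3*e^(t)
K′′′(t) = 3*e^(t)
K′′′′(t) = 3*e^(t)
K′′′′′(t) = 3*e^(t)

κ_5 = K′′′′′(0) = 3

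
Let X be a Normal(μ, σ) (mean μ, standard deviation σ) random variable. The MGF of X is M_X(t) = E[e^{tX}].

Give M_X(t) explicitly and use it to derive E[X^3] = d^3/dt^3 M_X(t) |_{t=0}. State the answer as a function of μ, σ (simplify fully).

E[X^3] = D^3[M](0) = μ*(μ^2 + 3*σ^2)

M_X(t) = e^(μ*t + σ^2*t^2/2)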